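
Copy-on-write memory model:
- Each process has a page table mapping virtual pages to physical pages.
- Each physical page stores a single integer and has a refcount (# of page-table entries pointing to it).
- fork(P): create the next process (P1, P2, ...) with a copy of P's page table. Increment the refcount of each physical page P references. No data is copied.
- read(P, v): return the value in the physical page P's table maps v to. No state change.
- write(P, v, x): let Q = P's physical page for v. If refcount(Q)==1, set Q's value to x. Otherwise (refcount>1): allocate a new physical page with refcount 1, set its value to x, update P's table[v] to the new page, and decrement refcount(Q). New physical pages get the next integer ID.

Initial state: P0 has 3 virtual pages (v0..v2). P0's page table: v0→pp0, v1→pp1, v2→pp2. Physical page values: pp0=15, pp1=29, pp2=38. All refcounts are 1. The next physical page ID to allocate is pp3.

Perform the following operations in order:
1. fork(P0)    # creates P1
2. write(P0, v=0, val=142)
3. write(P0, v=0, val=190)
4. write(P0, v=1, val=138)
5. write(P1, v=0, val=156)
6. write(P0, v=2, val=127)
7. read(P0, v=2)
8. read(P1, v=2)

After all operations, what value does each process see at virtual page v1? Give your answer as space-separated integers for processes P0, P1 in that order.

Answer: 138 29

Derivation:
Op 1: fork(P0) -> P1. 3 ppages; refcounts: pp0:2 pp1:2 pp2:2
Op 2: write(P0, v0, 142). refcount(pp0)=2>1 -> COPY to pp3. 4 ppages; refcounts: pp0:1 pp1:2 pp2:2 pp3:1
Op 3: write(P0, v0, 190). refcount(pp3)=1 -> write in place. 4 ppages; refcounts: pp0:1 pp1:2 pp2:2 pp3:1
Op 4: write(P0, v1, 138). refcount(pp1)=2>1 -> COPY to pp4. 5 ppages; refcounts: pp0:1 pp1:1 pp2:2 pp3:1 pp4:1
Op 5: write(P1, v0, 156). refcount(pp0)=1 -> write in place. 5 ppages; refcounts: pp0:1 pp1:1 pp2:2 pp3:1 pp4:1
Op 6: write(P0, v2, 127). refcount(pp2)=2>1 -> COPY to pp5. 6 ppages; refcounts: pp0:1 pp1:1 pp2:1 pp3:1 pp4:1 pp5:1
Op 7: read(P0, v2) -> 127. No state change.
Op 8: read(P1, v2) -> 38. No state change.
P0: v1 -> pp4 = 138
P1: v1 -> pp1 = 29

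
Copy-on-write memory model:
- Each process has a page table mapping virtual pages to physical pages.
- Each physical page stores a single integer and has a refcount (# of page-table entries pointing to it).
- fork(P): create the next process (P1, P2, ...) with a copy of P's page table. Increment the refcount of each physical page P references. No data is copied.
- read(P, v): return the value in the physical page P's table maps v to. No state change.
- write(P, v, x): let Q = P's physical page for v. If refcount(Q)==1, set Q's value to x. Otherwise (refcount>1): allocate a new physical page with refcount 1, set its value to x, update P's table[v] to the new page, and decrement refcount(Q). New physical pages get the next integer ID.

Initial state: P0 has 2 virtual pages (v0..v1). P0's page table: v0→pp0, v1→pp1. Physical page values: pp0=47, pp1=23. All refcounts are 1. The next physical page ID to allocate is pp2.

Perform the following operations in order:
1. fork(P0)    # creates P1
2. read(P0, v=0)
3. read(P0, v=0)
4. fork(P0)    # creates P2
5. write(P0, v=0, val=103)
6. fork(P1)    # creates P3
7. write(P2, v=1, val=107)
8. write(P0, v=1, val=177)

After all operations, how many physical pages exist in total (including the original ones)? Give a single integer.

Answer: 5

Derivation:
Op 1: fork(P0) -> P1. 2 ppages; refcounts: pp0:2 pp1:2
Op 2: read(P0, v0) -> 47. No state change.
Op 3: read(P0, v0) -> 47. No state change.
Op 4: fork(P0) -> P2. 2 ppages; refcounts: pp0:3 pp1:3
Op 5: write(P0, v0, 103). refcount(pp0)=3>1 -> COPY to pp2. 3 ppages; refcounts: pp0:2 pp1:3 pp2:1
Op 6: fork(P1) -> P3. 3 ppages; refcounts: pp0:3 pp1:4 pp2:1
Op 7: write(P2, v1, 107). refcount(pp1)=4>1 -> COPY to pp3. 4 ppages; refcounts: pp0:3 pp1:3 pp2:1 pp3:1
Op 8: write(P0, v1, 177). refcount(pp1)=3>1 -> COPY to pp4. 5 ppages; refcounts: pp0:3 pp1:2 pp2:1 pp3:1 pp4:1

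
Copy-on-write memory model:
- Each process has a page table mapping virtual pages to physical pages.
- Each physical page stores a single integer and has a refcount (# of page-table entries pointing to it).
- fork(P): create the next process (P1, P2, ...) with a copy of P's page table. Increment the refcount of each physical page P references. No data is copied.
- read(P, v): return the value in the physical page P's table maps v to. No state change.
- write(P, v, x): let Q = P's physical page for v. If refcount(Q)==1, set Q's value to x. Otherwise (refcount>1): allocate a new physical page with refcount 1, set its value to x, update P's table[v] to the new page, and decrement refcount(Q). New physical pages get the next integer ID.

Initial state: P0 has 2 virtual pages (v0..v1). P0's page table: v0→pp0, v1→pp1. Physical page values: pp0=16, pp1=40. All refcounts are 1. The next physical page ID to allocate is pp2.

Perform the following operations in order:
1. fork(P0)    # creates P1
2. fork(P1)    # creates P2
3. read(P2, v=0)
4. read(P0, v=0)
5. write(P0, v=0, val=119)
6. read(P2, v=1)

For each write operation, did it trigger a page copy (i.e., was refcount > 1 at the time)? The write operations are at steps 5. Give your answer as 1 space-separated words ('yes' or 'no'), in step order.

Op 1: fork(P0) -> P1. 2 ppages; refcounts: pp0:2 pp1:2
Op 2: fork(P1) -> P2. 2 ppages; refcounts: pp0:3 pp1:3
Op 3: read(P2, v0) -> 16. No state change.
Op 4: read(P0, v0) -> 16. No state change.
Op 5: write(P0, v0, 119). refcount(pp0)=3>1 -> COPY to pp2. 3 ppages; refcounts: pp0:2 pp1:3 pp2:1
Op 6: read(P2, v1) -> 40. No state change.

yes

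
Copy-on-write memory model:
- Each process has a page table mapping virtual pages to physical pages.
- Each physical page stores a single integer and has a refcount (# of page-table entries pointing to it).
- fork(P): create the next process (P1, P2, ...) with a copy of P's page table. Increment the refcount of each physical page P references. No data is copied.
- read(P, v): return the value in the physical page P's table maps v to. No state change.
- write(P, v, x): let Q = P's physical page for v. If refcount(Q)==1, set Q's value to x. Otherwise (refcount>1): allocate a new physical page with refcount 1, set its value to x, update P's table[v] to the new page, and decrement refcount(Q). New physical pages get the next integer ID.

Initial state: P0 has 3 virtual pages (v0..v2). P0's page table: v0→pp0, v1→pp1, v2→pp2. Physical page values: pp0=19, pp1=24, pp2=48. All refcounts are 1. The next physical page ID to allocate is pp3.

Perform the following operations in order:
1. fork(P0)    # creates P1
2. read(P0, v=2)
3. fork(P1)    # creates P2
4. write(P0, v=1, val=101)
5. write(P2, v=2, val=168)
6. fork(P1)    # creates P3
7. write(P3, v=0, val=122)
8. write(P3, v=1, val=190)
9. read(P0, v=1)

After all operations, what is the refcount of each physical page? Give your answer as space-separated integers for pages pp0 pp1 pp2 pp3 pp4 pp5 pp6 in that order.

Op 1: fork(P0) -> P1. 3 ppages; refcounts: pp0:2 pp1:2 pp2:2
Op 2: read(P0, v2) -> 48. No state change.
Op 3: fork(P1) -> P2. 3 ppages; refcounts: pp0:3 pp1:3 pp2:3
Op 4: write(P0, v1, 101). refcount(pp1)=3>1 -> COPY to pp3. 4 ppages; refcounts: pp0:3 pp1:2 pp2:3 pp3:1
Op 5: write(P2, v2, 168). refcount(pp2)=3>1 -> COPY to pp4. 5 ppages; refcounts: pp0:3 pp1:2 pp2:2 pp3:1 pp4:1
Op 6: fork(P1) -> P3. 5 ppages; refcounts: pp0:4 pp1:3 pp2:3 pp3:1 pp4:1
Op 7: write(P3, v0, 122). refcount(pp0)=4>1 -> COPY to pp5. 6 ppages; refcounts: pp0:3 pp1:3 pp2:3 pp3:1 pp4:1 pp5:1
Op 8: write(P3, v1, 190). refcount(pp1)=3>1 -> COPY to pp6. 7 ppages; refcounts: pp0:3 pp1:2 pp2:3 pp3:1 pp4:1 pp5:1 pp6:1
Op 9: read(P0, v1) -> 101. No state change.

Answer: 3 2 3 1 1 1 1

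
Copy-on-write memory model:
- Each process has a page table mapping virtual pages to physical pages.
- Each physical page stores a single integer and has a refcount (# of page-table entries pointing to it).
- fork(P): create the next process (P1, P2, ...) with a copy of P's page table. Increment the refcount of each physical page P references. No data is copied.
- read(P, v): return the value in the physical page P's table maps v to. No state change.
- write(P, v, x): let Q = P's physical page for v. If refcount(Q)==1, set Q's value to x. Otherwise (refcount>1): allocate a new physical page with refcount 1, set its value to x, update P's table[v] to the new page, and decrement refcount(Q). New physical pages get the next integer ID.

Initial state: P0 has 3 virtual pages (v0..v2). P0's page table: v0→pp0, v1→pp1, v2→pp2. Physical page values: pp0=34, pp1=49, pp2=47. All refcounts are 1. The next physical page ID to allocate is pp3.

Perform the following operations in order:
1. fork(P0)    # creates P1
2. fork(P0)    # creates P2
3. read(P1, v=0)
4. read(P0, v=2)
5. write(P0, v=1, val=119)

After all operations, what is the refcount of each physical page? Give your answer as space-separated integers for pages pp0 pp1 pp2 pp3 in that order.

Op 1: fork(P0) -> P1. 3 ppages; refcounts: pp0:2 pp1:2 pp2:2
Op 2: fork(P0) -> P2. 3 ppages; refcounts: pp0:3 pp1:3 pp2:3
Op 3: read(P1, v0) -> 34. No state change.
Op 4: read(P0, v2) -> 47. No state change.
Op 5: write(P0, v1, 119). refcount(pp1)=3>1 -> COPY to pp3. 4 ppages; refcounts: pp0:3 pp1:2 pp2:3 pp3:1

Answer: 3 2 3 1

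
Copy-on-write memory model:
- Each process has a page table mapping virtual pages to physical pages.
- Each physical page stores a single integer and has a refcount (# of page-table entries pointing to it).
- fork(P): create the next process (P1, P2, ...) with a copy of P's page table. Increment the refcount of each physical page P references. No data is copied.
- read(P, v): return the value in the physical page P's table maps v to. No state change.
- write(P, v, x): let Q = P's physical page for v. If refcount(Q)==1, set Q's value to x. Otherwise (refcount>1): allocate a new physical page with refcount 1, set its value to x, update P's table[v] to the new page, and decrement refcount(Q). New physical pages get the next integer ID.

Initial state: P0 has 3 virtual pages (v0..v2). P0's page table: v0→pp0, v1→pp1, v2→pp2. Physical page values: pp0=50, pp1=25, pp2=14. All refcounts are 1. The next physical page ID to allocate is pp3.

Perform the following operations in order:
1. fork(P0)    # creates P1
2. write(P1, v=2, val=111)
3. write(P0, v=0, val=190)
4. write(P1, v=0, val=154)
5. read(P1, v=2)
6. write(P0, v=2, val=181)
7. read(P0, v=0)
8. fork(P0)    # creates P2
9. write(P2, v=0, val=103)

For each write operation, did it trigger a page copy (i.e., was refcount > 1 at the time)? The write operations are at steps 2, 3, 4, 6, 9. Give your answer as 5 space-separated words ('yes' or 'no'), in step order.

Op 1: fork(P0) -> P1. 3 ppages; refcounts: pp0:2 pp1:2 pp2:2
Op 2: write(P1, v2, 111). refcount(pp2)=2>1 -> COPY to pp3. 4 ppages; refcounts: pp0:2 pp1:2 pp2:1 pp3:1
Op 3: write(P0, v0, 190). refcount(pp0)=2>1 -> COPY to pp4. 5 ppages; refcounts: pp0:1 pp1:2 pp2:1 pp3:1 pp4:1
Op 4: write(P1, v0, 154). refcount(pp0)=1 -> write in place. 5 ppages; refcounts: pp0:1 pp1:2 pp2:1 pp3:1 pp4:1
Op 5: read(P1, v2) -> 111. No state change.
Op 6: write(P0, v2, 181). refcount(pp2)=1 -> write in place. 5 ppages; refcounts: pp0:1 pp1:2 pp2:1 pp3:1 pp4:1
Op 7: read(P0, v0) -> 190. No state change.
Op 8: fork(P0) -> P2. 5 ppages; refcounts: pp0:1 pp1:3 pp2:2 pp3:1 pp4:2
Op 9: write(P2, v0, 103). refcount(pp4)=2>1 -> COPY to pp5. 6 ppages; refcounts: pp0:1 pp1:3 pp2:2 pp3:1 pp4:1 pp5:1

yes yes no no yes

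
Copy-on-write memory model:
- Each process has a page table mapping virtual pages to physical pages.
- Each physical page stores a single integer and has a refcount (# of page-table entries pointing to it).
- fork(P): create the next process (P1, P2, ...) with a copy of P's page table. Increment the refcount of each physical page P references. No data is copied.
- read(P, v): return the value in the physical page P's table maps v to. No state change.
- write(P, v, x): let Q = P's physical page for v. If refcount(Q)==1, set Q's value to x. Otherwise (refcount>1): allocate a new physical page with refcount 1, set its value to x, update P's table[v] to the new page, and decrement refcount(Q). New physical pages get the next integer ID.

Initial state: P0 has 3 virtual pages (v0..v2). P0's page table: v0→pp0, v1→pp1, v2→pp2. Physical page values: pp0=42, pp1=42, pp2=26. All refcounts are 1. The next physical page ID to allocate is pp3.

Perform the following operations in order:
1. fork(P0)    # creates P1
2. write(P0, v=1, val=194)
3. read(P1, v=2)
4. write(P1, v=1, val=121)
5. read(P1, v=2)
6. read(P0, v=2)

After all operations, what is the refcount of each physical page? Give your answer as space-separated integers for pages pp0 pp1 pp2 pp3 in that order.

Op 1: fork(P0) -> P1. 3 ppages; refcounts: pp0:2 pp1:2 pp2:2
Op 2: write(P0, v1, 194). refcount(pp1)=2>1 -> COPY to pp3. 4 ppages; refcounts: pp0:2 pp1:1 pp2:2 pp3:1
Op 3: read(P1, v2) -> 26. No state change.
Op 4: write(P1, v1, 121). refcount(pp1)=1 -> write in place. 4 ppages; refcounts: pp0:2 pp1:1 pp2:2 pp3:1
Op 5: read(P1, v2) -> 26. No state change.
Op 6: read(P0, v2) -> 26. No state change.

Answer: 2 1 2 1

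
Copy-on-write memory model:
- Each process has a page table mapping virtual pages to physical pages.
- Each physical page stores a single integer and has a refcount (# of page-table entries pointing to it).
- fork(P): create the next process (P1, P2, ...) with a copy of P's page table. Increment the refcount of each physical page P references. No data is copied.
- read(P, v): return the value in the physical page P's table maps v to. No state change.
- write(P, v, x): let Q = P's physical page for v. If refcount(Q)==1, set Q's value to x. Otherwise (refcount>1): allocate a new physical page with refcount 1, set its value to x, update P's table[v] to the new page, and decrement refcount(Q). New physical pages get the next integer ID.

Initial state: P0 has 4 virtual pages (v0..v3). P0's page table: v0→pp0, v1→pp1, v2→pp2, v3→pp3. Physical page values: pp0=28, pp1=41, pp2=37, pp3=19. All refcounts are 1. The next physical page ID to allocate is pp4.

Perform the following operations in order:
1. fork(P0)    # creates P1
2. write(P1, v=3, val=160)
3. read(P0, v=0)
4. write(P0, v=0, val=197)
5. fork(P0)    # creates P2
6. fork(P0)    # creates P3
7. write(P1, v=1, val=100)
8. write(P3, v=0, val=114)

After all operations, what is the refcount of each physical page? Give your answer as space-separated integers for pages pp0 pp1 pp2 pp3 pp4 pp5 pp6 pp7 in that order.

Op 1: fork(P0) -> P1. 4 ppages; refcounts: pp0:2 pp1:2 pp2:2 pp3:2
Op 2: write(P1, v3, 160). refcount(pp3)=2>1 -> COPY to pp4. 5 ppages; refcounts: pp0:2 pp1:2 pp2:2 pp3:1 pp4:1
Op 3: read(P0, v0) -> 28. No state change.
Op 4: write(P0, v0, 197). refcount(pp0)=2>1 -> COPY to pp5. 6 ppages; refcounts: pp0:1 pp1:2 pp2:2 pp3:1 pp4:1 pp5:1
Op 5: fork(P0) -> P2. 6 ppages; refcounts: pp0:1 pp1:3 pp2:3 pp3:2 pp4:1 pp5:2
Op 6: fork(P0) -> P3. 6 ppages; refcounts: pp0:1 pp1:4 pp2:4 pp3:3 pp4:1 pp5:3
Op 7: write(P1, v1, 100). refcount(pp1)=4>1 -> COPY to pp6. 7 ppages; refcounts: pp0:1 pp1:3 pp2:4 pp3:3 pp4:1 pp5:3 pp6:1
Op 8: write(P3, v0, 114). refcount(pp5)=3>1 -> COPY to pp7. 8 ppages; refcounts: pp0:1 pp1:3 pp2:4 pp3:3 pp4:1 pp5:2 pp6:1 pp7:1

Answer: 1 3 4 3 1 2 1 1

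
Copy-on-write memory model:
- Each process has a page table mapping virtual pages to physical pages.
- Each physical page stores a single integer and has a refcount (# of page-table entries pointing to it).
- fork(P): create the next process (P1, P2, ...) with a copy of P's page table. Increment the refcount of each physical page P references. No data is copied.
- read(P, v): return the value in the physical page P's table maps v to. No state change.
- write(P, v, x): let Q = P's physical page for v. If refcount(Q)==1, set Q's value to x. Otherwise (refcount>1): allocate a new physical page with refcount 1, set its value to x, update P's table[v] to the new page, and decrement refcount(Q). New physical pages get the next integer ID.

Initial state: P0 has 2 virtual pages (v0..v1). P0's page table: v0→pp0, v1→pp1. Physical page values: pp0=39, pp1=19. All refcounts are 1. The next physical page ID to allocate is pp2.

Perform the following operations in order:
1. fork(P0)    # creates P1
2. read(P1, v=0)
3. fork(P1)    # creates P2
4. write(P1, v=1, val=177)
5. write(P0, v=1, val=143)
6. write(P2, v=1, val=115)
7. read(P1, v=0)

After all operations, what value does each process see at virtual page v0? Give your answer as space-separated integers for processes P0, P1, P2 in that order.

Answer: 39 39 39

Derivation:
Op 1: fork(P0) -> P1. 2 ppages; refcounts: pp0:2 pp1:2
Op 2: read(P1, v0) -> 39. No state change.
Op 3: fork(P1) -> P2. 2 ppages; refcounts: pp0:3 pp1:3
Op 4: write(P1, v1, 177). refcount(pp1)=3>1 -> COPY to pp2. 3 ppages; refcounts: pp0:3 pp1:2 pp2:1
Op 5: write(P0, v1, 143). refcount(pp1)=2>1 -> COPY to pp3. 4 ppages; refcounts: pp0:3 pp1:1 pp2:1 pp3:1
Op 6: write(P2, v1, 115). refcount(pp1)=1 -> write in place. 4 ppages; refcounts: pp0:3 pp1:1 pp2:1 pp3:1
Op 7: read(P1, v0) -> 39. No state change.
P0: v0 -> pp0 = 39
P1: v0 -> pp0 = 39
P2: v0 -> pp0 = 39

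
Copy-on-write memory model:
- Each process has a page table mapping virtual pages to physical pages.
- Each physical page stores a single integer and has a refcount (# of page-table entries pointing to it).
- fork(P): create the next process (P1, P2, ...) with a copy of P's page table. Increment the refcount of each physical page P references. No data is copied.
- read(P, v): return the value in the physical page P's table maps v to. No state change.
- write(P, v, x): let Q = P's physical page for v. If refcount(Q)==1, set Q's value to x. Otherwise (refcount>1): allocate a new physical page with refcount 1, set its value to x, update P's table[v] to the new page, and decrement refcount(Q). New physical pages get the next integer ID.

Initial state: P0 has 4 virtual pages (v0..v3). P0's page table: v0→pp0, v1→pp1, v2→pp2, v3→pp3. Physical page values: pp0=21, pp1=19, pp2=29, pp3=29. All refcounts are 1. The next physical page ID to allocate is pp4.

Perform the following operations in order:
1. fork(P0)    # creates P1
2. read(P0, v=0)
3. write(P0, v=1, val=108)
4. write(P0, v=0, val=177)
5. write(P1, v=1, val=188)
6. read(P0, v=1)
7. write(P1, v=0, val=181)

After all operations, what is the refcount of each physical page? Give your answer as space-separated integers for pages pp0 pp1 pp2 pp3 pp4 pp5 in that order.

Op 1: fork(P0) -> P1. 4 ppages; refcounts: pp0:2 pp1:2 pp2:2 pp3:2
Op 2: read(P0, v0) -> 21. No state change.
Op 3: write(P0, v1, 108). refcount(pp1)=2>1 -> COPY to pp4. 5 ppages; refcounts: pp0:2 pp1:1 pp2:2 pp3:2 pp4:1
Op 4: write(P0, v0, 177). refcount(pp0)=2>1 -> COPY to pp5. 6 ppages; refcounts: pp0:1 pp1:1 pp2:2 pp3:2 pp4:1 pp5:1
Op 5: write(P1, v1, 188). refcount(pp1)=1 -> write in place. 6 ppages; refcounts: pp0:1 pp1:1 pp2:2 pp3:2 pp4:1 pp5:1
Op 6: read(P0, v1) -> 108. No state change.
Op 7: write(P1, v0, 181). refcount(pp0)=1 -> write in place. 6 ppages; refcounts: pp0:1 pp1:1 pp2:2 pp3:2 pp4:1 pp5:1

Answer: 1 1 2 2 1 1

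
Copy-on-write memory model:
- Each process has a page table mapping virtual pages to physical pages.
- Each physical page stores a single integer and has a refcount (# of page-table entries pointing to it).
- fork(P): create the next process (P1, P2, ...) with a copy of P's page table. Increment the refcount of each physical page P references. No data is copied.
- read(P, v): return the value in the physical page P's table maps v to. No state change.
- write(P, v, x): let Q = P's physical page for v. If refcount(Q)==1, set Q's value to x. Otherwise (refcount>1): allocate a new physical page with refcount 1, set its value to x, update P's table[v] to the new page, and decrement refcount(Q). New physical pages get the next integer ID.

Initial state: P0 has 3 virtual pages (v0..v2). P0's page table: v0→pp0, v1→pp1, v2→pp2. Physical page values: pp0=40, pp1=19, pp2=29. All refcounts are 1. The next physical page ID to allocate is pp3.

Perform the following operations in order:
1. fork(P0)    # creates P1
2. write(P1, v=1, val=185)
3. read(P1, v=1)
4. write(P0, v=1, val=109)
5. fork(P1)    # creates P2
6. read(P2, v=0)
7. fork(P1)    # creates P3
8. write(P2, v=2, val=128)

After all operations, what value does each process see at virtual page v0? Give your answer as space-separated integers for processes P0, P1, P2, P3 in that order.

Op 1: fork(P0) -> P1. 3 ppages; refcounts: pp0:2 pp1:2 pp2:2
Op 2: write(P1, v1, 185). refcount(pp1)=2>1 -> COPY to pp3. 4 ppages; refcounts: pp0:2 pp1:1 pp2:2 pp3:1
Op 3: read(P1, v1) -> 185. No state change.
Op 4: write(P0, v1, 109). refcount(pp1)=1 -> write in place. 4 ppages; refcounts: pp0:2 pp1:1 pp2:2 pp3:1
Op 5: fork(P1) -> P2. 4 ppages; refcounts: pp0:3 pp1:1 pp2:3 pp3:2
Op 6: read(P2, v0) -> 40. No state change.
Op 7: fork(P1) -> P3. 4 ppages; refcounts: pp0:4 pp1:1 pp2:4 pp3:3
Op 8: write(P2, v2, 128). refcount(pp2)=4>1 -> COPY to pp4. 5 ppages; refcounts: pp0:4 pp1:1 pp2:3 pp3:3 pp4:1
P0: v0 -> pp0 = 40
P1: v0 -> pp0 = 40
P2: v0 -> pp0 = 40
P3: v0 -> pp0 = 40

Answer: 40 40 40 40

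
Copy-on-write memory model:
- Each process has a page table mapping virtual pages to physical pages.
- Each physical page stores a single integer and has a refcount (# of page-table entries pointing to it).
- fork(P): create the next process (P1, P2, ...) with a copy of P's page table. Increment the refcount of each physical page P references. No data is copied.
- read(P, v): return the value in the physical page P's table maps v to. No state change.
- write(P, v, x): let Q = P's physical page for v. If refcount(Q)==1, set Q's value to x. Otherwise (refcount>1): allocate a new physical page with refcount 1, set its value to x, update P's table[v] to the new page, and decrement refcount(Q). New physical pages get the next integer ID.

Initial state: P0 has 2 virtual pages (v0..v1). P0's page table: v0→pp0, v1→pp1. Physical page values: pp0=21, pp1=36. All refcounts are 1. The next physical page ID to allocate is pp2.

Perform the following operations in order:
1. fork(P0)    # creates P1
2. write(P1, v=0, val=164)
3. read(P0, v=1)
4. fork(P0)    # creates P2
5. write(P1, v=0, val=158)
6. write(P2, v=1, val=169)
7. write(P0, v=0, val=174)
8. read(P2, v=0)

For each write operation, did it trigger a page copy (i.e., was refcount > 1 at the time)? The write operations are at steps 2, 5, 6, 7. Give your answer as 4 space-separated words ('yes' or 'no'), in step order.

Op 1: fork(P0) -> P1. 2 ppages; refcounts: pp0:2 pp1:2
Op 2: write(P1, v0, 164). refcount(pp0)=2>1 -> COPY to pp2. 3 ppages; refcounts: pp0:1 pp1:2 pp2:1
Op 3: read(P0, v1) -> 36. No state change.
Op 4: fork(P0) -> P2. 3 ppages; refcounts: pp0:2 pp1:3 pp2:1
Op 5: write(P1, v0, 158). refcount(pp2)=1 -> write in place. 3 ppages; refcounts: pp0:2 pp1:3 pp2:1
Op 6: write(P2, v1, 169). refcount(pp1)=3>1 -> COPY to pp3. 4 ppages; refcounts: pp0:2 pp1:2 pp2:1 pp3:1
Op 7: write(P0, v0, 174). refcount(pp0)=2>1 -> COPY to pp4. 5 ppages; refcounts: pp0:1 pp1:2 pp2:1 pp3:1 pp4:1
Op 8: read(P2, v0) -> 21. No state change.

yes no yes yes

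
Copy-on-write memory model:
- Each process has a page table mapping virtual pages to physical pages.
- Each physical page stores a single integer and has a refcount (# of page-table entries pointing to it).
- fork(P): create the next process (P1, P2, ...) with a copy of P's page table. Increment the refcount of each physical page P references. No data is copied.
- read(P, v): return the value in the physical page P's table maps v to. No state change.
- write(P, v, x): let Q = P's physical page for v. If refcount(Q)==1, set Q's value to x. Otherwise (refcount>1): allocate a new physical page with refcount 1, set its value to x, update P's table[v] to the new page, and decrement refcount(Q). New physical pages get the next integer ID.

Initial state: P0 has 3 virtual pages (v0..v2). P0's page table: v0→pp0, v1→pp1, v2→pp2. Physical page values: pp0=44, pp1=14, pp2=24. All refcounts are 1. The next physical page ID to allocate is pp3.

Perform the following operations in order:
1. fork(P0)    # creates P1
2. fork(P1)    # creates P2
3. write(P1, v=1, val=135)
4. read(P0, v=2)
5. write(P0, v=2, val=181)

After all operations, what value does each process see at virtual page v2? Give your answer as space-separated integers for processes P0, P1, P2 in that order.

Op 1: fork(P0) -> P1. 3 ppages; refcounts: pp0:2 pp1:2 pp2:2
Op 2: fork(P1) -> P2. 3 ppages; refcounts: pp0:3 pp1:3 pp2:3
Op 3: write(P1, v1, 135). refcount(pp1)=3>1 -> COPY to pp3. 4 ppages; refcounts: pp0:3 pp1:2 pp2:3 pp3:1
Op 4: read(P0, v2) -> 24. No state change.
Op 5: write(P0, v2, 181). refcount(pp2)=3>1 -> COPY to pp4. 5 ppages; refcounts: pp0:3 pp1:2 pp2:2 pp3:1 pp4:1
P0: v2 -> pp4 = 181
P1: v2 -> pp2 = 24
P2: v2 -> pp2 = 24

Answer: 181 24 24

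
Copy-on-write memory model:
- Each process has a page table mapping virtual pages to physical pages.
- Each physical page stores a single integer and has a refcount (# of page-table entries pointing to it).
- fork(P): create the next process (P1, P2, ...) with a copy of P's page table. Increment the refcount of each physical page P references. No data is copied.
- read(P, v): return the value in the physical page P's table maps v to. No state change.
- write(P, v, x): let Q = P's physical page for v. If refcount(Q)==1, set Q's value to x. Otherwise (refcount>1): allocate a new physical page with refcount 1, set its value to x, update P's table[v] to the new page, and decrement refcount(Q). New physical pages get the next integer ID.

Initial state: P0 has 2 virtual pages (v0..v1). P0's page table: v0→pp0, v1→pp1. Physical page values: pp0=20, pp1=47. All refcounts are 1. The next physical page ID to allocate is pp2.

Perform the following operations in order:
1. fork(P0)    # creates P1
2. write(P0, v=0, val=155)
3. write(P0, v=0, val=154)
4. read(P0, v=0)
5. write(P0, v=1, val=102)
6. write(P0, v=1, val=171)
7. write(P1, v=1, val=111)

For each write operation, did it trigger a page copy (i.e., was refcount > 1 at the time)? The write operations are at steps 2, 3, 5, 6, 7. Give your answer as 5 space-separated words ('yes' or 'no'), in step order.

Op 1: fork(P0) -> P1. 2 ppages; refcounts: pp0:2 pp1:2
Op 2: write(P0, v0, 155). refcount(pp0)=2>1 -> COPY to pp2. 3 ppages; refcounts: pp0:1 pp1:2 pp2:1
Op 3: write(P0, v0, 154). refcount(pp2)=1 -> write in place. 3 ppages; refcounts: pp0:1 pp1:2 pp2:1
Op 4: read(P0, v0) -> 154. No state change.
Op 5: write(P0, v1, 102). refcount(pp1)=2>1 -> COPY to pp3. 4 ppages; refcounts: pp0:1 pp1:1 pp2:1 pp3:1
Op 6: write(P0, v1, 171). refcount(pp3)=1 -> write in place. 4 ppages; refcounts: pp0:1 pp1:1 pp2:1 pp3:1
Op 7: write(P1, v1, 111). refcount(pp1)=1 -> write in place. 4 ppages; refcounts: pp0:1 pp1:1 pp2:1 pp3:1

yes no yes no no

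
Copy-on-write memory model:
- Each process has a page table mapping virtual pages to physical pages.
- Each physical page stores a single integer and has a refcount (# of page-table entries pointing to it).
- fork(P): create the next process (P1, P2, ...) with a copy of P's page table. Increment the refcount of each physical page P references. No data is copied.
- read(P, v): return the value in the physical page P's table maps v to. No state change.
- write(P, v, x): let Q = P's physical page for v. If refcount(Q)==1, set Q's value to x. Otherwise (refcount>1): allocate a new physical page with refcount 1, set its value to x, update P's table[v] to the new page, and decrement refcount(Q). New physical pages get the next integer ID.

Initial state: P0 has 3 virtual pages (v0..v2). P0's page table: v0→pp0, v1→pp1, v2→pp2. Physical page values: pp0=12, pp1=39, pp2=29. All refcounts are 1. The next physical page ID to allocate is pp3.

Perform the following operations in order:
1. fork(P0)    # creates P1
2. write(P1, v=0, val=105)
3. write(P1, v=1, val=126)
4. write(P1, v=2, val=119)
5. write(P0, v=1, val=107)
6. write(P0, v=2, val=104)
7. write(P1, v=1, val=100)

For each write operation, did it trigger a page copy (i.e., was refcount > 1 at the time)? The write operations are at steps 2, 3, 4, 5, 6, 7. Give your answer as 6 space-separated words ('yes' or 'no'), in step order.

Op 1: fork(P0) -> P1. 3 ppages; refcounts: pp0:2 pp1:2 pp2:2
Op 2: write(P1, v0, 105). refcount(pp0)=2>1 -> COPY to pp3. 4 ppages; refcounts: pp0:1 pp1:2 pp2:2 pp3:1
Op 3: write(P1, v1, 126). refcount(pp1)=2>1 -> COPY to pp4. 5 ppages; refcounts: pp0:1 pp1:1 pp2:2 pp3:1 pp4:1
Op 4: write(P1, v2, 119). refcount(pp2)=2>1 -> COPY to pp5. 6 ppages; refcounts: pp0:1 pp1:1 pp2:1 pp3:1 pp4:1 pp5:1
Op 5: write(P0, v1, 107). refcount(pp1)=1 -> write in place. 6 ppages; refcounts: pp0:1 pp1:1 pp2:1 pp3:1 pp4:1 pp5:1
Op 6: write(P0, v2, 104). refcount(pp2)=1 -> write in place. 6 ppages; refcounts: pp0:1 pp1:1 pp2:1 pp3:1 pp4:1 pp5:1
Op 7: write(P1, v1, 100). refcount(pp4)=1 -> write in place. 6 ppages; refcounts: pp0:1 pp1:1 pp2:1 pp3:1 pp4:1 pp5:1

yes yes yes no no no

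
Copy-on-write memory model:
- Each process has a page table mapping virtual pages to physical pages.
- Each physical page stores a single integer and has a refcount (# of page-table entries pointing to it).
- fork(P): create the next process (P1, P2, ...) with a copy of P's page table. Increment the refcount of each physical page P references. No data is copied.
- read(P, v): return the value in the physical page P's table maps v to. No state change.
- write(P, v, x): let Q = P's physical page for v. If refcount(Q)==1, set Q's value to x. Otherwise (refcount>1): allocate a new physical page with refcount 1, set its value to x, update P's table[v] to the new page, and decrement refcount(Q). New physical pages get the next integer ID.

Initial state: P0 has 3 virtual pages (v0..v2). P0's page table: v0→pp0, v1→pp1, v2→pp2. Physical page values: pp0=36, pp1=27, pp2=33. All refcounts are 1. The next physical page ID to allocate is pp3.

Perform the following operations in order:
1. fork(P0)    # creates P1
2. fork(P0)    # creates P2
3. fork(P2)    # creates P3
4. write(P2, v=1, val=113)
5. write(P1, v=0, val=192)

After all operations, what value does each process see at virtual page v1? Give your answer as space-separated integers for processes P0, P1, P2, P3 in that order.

Answer: 27 27 113 27

Derivation:
Op 1: fork(P0) -> P1. 3 ppages; refcounts: pp0:2 pp1:2 pp2:2
Op 2: fork(P0) -> P2. 3 ppages; refcounts: pp0:3 pp1:3 pp2:3
Op 3: fork(P2) -> P3. 3 ppages; refcounts: pp0:4 pp1:4 pp2:4
Op 4: write(P2, v1, 113). refcount(pp1)=4>1 -> COPY to pp3. 4 ppages; refcounts: pp0:4 pp1:3 pp2:4 pp3:1
Op 5: write(P1, v0, 192). refcount(pp0)=4>1 -> COPY to pp4. 5 ppages; refcounts: pp0:3 pp1:3 pp2:4 pp3:1 pp4:1
P0: v1 -> pp1 = 27
P1: v1 -> pp1 = 27
P2: v1 -> pp3 = 113
P3: v1 -> pp1 = 27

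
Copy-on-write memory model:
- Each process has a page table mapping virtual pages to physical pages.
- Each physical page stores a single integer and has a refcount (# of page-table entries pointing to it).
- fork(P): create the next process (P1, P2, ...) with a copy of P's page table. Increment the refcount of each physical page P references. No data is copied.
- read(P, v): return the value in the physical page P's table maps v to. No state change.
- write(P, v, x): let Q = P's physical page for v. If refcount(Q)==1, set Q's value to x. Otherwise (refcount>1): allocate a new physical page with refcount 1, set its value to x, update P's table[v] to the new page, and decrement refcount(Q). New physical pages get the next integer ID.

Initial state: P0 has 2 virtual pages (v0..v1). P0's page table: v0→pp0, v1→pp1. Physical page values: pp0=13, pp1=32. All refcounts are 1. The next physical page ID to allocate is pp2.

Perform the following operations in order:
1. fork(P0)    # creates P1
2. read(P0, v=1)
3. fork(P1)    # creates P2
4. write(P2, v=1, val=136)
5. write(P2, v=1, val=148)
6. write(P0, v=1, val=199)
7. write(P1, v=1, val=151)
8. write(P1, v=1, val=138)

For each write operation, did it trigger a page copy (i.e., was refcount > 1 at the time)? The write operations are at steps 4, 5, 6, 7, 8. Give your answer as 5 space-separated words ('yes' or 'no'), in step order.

Op 1: fork(P0) -> P1. 2 ppages; refcounts: pp0:2 pp1:2
Op 2: read(P0, v1) -> 32. No state change.
Op 3: fork(P1) -> P2. 2 ppages; refcounts: pp0:3 pp1:3
Op 4: write(P2, v1, 136). refcount(pp1)=3>1 -> COPY to pp2. 3 ppages; refcounts: pp0:3 pp1:2 pp2:1
Op 5: write(P2, v1, 148). refcount(pp2)=1 -> write in place. 3 ppages; refcounts: pp0:3 pp1:2 pp2:1
Op 6: write(P0, v1, 199). refcount(pp1)=2>1 -> COPY to pp3. 4 ppages; refcounts: pp0:3 pp1:1 pp2:1 pp3:1
Op 7: write(P1, v1, 151). refcount(pp1)=1 -> write in place. 4 ppages; refcounts: pp0:3 pp1:1 pp2:1 pp3:1
Op 8: write(P1, v1, 138). refcount(pp1)=1 -> write in place. 4 ppages; refcounts: pp0:3 pp1:1 pp2:1 pp3:1

yes no yes no no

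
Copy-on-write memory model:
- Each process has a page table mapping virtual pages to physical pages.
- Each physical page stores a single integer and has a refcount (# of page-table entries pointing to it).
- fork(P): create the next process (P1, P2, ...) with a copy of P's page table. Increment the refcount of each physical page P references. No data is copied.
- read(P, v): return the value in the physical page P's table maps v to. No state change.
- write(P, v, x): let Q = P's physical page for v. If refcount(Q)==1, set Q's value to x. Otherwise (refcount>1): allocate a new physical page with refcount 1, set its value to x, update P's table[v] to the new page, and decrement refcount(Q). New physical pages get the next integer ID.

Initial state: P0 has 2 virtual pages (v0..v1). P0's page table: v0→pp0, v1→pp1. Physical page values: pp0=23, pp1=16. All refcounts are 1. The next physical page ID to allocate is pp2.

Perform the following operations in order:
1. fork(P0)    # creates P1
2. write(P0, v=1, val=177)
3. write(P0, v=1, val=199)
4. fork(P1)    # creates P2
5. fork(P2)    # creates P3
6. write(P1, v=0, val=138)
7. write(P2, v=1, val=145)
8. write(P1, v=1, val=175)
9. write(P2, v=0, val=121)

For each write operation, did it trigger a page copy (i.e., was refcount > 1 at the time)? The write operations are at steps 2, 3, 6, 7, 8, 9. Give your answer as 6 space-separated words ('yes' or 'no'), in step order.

Op 1: fork(P0) -> P1. 2 ppages; refcounts: pp0:2 pp1:2
Op 2: write(P0, v1, 177). refcount(pp1)=2>1 -> COPY to pp2. 3 ppages; refcounts: pp0:2 pp1:1 pp2:1
Op 3: write(P0, v1, 199). refcount(pp2)=1 -> write in place. 3 ppages; refcounts: pp0:2 pp1:1 pp2:1
Op 4: fork(P1) -> P2. 3 ppages; refcounts: pp0:3 pp1:2 pp2:1
Op 5: fork(P2) -> P3. 3 ppages; refcounts: pp0:4 pp1:3 pp2:1
Op 6: write(P1, v0, 138). refcount(pp0)=4>1 -> COPY to pp3. 4 ppages; refcounts: pp0:3 pp1:3 pp2:1 pp3:1
Op 7: write(P2, v1, 145). refcount(pp1)=3>1 -> COPY to pp4. 5 ppages; refcounts: pp0:3 pp1:2 pp2:1 pp3:1 pp4:1
Op 8: write(P1, v1, 175). refcount(pp1)=2>1 -> COPY to pp5. 6 ppages; refcounts: pp0:3 pp1:1 pp2:1 pp3:1 pp4:1 pp5:1
Op 9: write(P2, v0, 121). refcount(pp0)=3>1 -> COPY to pp6. 7 ppages; refcounts: pp0:2 pp1:1 pp2:1 pp3:1 pp4:1 pp5:1 pp6:1

yes no yes yes yes yes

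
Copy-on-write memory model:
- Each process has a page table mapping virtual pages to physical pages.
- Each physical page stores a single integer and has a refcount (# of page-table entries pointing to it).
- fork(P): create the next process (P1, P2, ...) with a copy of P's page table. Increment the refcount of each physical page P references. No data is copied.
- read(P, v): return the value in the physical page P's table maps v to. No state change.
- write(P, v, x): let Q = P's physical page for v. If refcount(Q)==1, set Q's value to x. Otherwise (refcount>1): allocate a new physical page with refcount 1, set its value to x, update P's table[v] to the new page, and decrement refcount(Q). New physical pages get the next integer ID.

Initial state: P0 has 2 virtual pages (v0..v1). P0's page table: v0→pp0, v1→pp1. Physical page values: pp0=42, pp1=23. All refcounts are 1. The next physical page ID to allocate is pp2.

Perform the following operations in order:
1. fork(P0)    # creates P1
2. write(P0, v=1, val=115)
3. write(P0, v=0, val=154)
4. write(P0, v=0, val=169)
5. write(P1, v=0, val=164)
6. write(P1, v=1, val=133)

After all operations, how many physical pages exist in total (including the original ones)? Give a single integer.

Op 1: fork(P0) -> P1. 2 ppages; refcounts: pp0:2 pp1:2
Op 2: write(P0, v1, 115). refcount(pp1)=2>1 -> COPY to pp2. 3 ppages; refcounts: pp0:2 pp1:1 pp2:1
Op 3: write(P0, v0, 154). refcount(pp0)=2>1 -> COPY to pp3. 4 ppages; refcounts: pp0:1 pp1:1 pp2:1 pp3:1
Op 4: write(P0, v0, 169). refcount(pp3)=1 -> write in place. 4 ppages; refcounts: pp0:1 pp1:1 pp2:1 pp3:1
Op 5: write(P1, v0, 164). refcount(pp0)=1 -> write in place. 4 ppages; refcounts: pp0:1 pp1:1 pp2:1 pp3:1
Op 6: write(P1, v1, 133). refcount(pp1)=1 -> write in place. 4 ppages; refcounts: pp0:1 pp1:1 pp2:1 pp3:1

Answer: 4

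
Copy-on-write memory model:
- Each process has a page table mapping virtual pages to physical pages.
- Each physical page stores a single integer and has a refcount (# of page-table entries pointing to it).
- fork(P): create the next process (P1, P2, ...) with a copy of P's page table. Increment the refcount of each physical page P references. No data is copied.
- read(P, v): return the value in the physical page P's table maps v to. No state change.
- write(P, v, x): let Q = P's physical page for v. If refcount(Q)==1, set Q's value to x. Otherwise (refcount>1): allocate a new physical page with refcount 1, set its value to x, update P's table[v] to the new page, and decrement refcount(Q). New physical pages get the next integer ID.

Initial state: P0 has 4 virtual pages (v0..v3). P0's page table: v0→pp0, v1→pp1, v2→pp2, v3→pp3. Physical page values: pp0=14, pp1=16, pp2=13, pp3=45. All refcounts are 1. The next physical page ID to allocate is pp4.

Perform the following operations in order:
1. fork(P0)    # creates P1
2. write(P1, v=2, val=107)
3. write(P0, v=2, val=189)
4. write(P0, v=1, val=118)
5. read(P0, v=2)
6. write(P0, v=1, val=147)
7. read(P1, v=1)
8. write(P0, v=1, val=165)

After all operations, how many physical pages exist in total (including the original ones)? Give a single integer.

Answer: 6

Derivation:
Op 1: fork(P0) -> P1. 4 ppages; refcounts: pp0:2 pp1:2 pp2:2 pp3:2
Op 2: write(P1, v2, 107). refcount(pp2)=2>1 -> COPY to pp4. 5 ppages; refcounts: pp0:2 pp1:2 pp2:1 pp3:2 pp4:1
Op 3: write(P0, v2, 189). refcount(pp2)=1 -> write in place. 5 ppages; refcounts: pp0:2 pp1:2 pp2:1 pp3:2 pp4:1
Op 4: write(P0, v1, 118). refcount(pp1)=2>1 -> COPY to pp5. 6 ppages; refcounts: pp0:2 pp1:1 pp2:1 pp3:2 pp4:1 pp5:1
Op 5: read(P0, v2) -> 189. No state change.
Op 6: write(P0, v1, 147). refcount(pp5)=1 -> write in place. 6 ppages; refcounts: pp0:2 pp1:1 pp2:1 pp3:2 pp4:1 pp5:1
Op 7: read(P1, v1) -> 16. No state change.
Op 8: write(P0, v1, 165). refcount(pp5)=1 -> write in place. 6 ppages; refcounts: pp0:2 pp1:1 pp2:1 pp3:2 pp4:1 pp5:1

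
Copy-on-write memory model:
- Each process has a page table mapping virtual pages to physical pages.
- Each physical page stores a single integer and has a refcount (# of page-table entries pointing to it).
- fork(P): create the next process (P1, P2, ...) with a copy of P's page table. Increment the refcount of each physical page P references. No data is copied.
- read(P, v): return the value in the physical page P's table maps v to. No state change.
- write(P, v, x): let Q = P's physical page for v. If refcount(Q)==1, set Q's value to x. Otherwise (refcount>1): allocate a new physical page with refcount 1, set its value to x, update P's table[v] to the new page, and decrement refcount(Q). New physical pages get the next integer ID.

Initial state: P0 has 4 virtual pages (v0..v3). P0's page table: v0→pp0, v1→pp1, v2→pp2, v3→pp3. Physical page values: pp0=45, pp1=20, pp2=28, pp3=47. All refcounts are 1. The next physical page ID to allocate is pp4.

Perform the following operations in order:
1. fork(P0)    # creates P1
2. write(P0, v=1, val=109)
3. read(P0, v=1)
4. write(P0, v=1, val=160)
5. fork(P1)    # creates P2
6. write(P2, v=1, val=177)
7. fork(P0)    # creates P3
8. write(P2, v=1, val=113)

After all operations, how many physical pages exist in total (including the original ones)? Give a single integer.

Op 1: fork(P0) -> P1. 4 ppages; refcounts: pp0:2 pp1:2 pp2:2 pp3:2
Op 2: write(P0, v1, 109). refcount(pp1)=2>1 -> COPY to pp4. 5 ppages; refcounts: pp0:2 pp1:1 pp2:2 pp3:2 pp4:1
Op 3: read(P0, v1) -> 109. No state change.
Op 4: write(P0, v1, 160). refcount(pp4)=1 -> write in place. 5 ppages; refcounts: pp0:2 pp1:1 pp2:2 pp3:2 pp4:1
Op 5: fork(P1) -> P2. 5 ppages; refcounts: pp0:3 pp1:2 pp2:3 pp3:3 pp4:1
Op 6: write(P2, v1, 177). refcount(pp1)=2>1 -> COPY to pp5. 6 ppages; refcounts: pp0:3 pp1:1 pp2:3 pp3:3 pp4:1 pp5:1
Op 7: fork(P0) -> P3. 6 ppages; refcounts: pp0:4 pp1:1 pp2:4 pp3:4 pp4:2 pp5:1
Op 8: write(P2, v1, 113). refcount(pp5)=1 -> write in place. 6 ppages; refcounts: pp0:4 pp1:1 pp2:4 pp3:4 pp4:2 pp5:1

Answer: 6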